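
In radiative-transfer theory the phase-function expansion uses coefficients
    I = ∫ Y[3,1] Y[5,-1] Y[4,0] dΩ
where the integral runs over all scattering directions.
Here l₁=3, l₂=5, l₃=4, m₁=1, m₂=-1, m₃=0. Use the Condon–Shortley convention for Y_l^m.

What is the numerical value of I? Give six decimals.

Checks pass: Σm=0; 12 even; l₃=4∈[2,8].
(2·3+1)(2·5+1)(2·4+1) = 693
Δ: 4! 2! 6! / 13! → 1/180180
sum: t=1:−1/576 t=2:+1/144 t=3:−1/576 = 1/288
3j²(3 5 4; 0 0 0) = Δ·Π!·Σ² = 20/1001  (sign +1)
sum: t=0:+1/2304 t=1:−1/216 t=2:+1/384 = -11/6912
3j²(3 5 4; 1 -1 0) = Δ·Π!·Σ² = 11/1638  (sign -1)
combine: 4πI² = 693·20/1001·11/1638 = 110/1183
take √, sign -1: I = -0.08601992

-0.086020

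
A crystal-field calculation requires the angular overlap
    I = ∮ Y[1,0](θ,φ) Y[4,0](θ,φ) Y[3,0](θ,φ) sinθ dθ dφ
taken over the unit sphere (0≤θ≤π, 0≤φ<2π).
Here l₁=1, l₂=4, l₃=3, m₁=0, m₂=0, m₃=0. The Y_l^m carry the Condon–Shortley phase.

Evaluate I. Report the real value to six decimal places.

m-sum 0 ✓  L=8 even ✓  3≤3≤5 ✓
Π(2lᵢ+1) = 3×9×7 = 189
triangle coeff Δ(1,4,3) = 1/252
Σ_t [1,1]: t=1:−1/36 = -1/36
(3j)²=4/63 [(1 4 3; 0 0 0)], sign=+1
(m-triple is (0,0,0) — same symbol as above.)
⇒ 4πI² = 16/21
I = (+1)√(16/21/(4π)) = 0.24623252

0.246233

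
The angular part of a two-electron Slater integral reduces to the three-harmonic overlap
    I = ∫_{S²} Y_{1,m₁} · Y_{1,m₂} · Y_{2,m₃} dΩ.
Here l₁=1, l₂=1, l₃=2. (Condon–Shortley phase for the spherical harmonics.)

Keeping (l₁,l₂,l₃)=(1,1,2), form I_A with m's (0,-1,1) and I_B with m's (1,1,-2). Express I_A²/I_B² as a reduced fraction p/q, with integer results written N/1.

l's match ⇒ only the (l;m) 3-j factors differ between A and B.
A: triangle coeff Δ(1,1,2) = 1/30; Σ_t [0,0]: t=0:+1/2 = 1/2; (3j)²=1/10 [(1 1 2; 0 -1 1)], sign=-1
B: triangle coeff Δ(1,1,2) = 1/30; Σ_t [0,0]: t=0:+1/4 = 1/4; (3j)²=1/5 [(1 1 2; 1 1 -2)], sign=+1
I_A²/I_B² = (1/10)/(1/5) = 1/2

1/2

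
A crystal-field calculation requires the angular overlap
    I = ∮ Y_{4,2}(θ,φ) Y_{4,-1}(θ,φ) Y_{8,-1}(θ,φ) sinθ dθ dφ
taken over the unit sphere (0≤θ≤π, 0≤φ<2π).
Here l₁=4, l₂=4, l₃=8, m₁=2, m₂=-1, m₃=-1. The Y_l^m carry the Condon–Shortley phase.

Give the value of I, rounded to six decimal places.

-0.140664

Rules hold: Σm=0, L=16 even, 0≤8≤8.
N = 9·9·17 = 1377
Δ = 0!·8!·8!/17! = 1/218790
Racah Σ t=0..0: t=0:+1/331776 = 1/331776
⇒ 3j(4 4 8; 0 0 0)² = 490/21879, sgn +1
Racah Σ t=0..0: t=0:+1/1036800 = 1/1036800
⇒ 3j(4 4 8; 2 -1 -1)² = 98/12155, sgn -1
4πI² = N·(3j₀)²·(3jₘ)² = 86436/347633
I = -1·√(0.248642/4π) = -0.14066366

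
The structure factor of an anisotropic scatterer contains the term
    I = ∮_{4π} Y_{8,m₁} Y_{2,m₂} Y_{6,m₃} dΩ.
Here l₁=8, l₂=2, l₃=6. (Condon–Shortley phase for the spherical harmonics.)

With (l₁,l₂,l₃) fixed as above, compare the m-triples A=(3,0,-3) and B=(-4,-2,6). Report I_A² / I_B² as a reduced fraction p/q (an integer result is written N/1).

Same 8,2,6: normalisation and zero-m 3j drop out of the ratio.
A: Δ: 4! 12! 0! / 17! → 1/30940; sum: t=2:+1/8709120 = 1/8709120; 3j²(8 2 6; 3 0 -3) = Δ·Π!·Σ² = 55/3094  (sign -1)
B: Δ: 4! 12! 0! / 17! → 1/30940; sum: t=0:+1/11496038400 = 1/11496038400; 3j²(8 2 6; -4 -2 6) = Δ·Π!·Σ² = 1/30940  (sign +1)
I_A²/I_B² = (55/3094)/(1/30940) = 550/1

550/1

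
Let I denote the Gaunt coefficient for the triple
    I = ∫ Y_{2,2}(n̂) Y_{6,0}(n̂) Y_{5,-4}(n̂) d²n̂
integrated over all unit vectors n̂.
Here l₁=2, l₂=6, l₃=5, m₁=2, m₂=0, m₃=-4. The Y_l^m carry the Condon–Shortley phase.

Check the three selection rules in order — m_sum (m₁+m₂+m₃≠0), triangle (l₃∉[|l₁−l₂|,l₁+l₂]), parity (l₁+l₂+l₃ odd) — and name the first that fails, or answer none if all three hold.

m_sum

m₁+m₂+m₃ = 2 + 0 − 4 = -2  ✗
triangle: |2−6|=4 ≤ l₃=5 ≤ 2+6=8
parity: l₁+l₂+l₃ = 13 is odd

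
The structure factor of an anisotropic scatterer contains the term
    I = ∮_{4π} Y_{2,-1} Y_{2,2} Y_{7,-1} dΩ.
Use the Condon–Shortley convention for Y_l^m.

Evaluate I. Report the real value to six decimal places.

|2−2|≤7≤2+2 violated ⇒ I = 0

0.000000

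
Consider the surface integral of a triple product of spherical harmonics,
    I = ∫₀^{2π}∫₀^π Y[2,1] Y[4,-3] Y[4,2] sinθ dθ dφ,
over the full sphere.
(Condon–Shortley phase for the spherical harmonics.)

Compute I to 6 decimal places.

Rules hold: Σm=0, L=10 even, 2≤4≤6.
N = 5·9·9 = 405
Δ = 2!·2!·6!/11! = 1/13860
Racah Σ t=0..2: t=0:+1/192 t=1:−1/36 t=2:+1/192 = -5/288
⇒ 3j(2 4 4; 0 0 0)² = 20/693, sgn -1
Racah Σ t=0..1: t=0:+1/240 t=1:−1/1440 = 1/288
⇒ 3j(2 4 4; 1 -3 2)² = 5/132, sgn +1
4πI² = N·(3j₀)²·(3jₘ)² = 375/847
I = -1·√(0.442739/4π) = -0.18770204

-0.187702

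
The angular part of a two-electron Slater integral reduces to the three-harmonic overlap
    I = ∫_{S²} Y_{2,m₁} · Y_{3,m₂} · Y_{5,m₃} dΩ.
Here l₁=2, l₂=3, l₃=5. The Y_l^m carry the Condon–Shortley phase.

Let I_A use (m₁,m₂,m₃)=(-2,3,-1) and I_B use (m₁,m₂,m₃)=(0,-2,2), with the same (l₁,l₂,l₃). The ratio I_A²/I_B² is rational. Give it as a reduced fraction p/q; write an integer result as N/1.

Same 2,3,5: normalisation and zero-m 3j drop out of the ratio.
A: Δ: 0! 4! 6! / 11! → 1/2310; sum: t=0:+1/17280 = 1/17280; 3j²(2 3 5; -2 3 -1) = Δ·Π!·Σ² = 1/2310  (sign +1)
B: Δ: 0! 4! 6! / 11! → 1/2310; sum: t=0:+1/480 = 1/480; 3j²(2 3 5; 0 -2 2) = Δ·Π!·Σ² = 3/110  (sign -1)
I_A²/I_B² = (1/2310)/(3/110) = 1/63

1/63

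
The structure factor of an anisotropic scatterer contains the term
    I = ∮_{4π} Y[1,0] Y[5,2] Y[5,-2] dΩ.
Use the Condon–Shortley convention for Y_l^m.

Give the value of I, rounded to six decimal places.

0.000000

L=11 odd ⇒ parity kills the (l;000) factor ⇒ I = 0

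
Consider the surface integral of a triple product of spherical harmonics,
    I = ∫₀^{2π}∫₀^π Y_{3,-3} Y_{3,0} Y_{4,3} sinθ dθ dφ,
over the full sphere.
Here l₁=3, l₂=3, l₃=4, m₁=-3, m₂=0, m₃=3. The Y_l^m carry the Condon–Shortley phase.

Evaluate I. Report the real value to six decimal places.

0.203551

Rules hold: Σm=0, L=10 even, 0≤4≤6.
N = 7·7·9 = 441
Δ = 2!·4!·4!/11! = 1/34650
Racah Σ t=0..2: t=0:+1/72 t=1:−1/16 t=2:+1/72 = -5/144
⇒ 3j(3 3 4; 0 0 0)² = 2/77, sgn -1
Racah Σ t=2..2: t=2:+1/288 = 1/288
⇒ 3j(3 3 4; -3 0 3)² = 1/22, sgn -1
4πI² = N·(3j₀)²·(3jₘ)² = 63/121
I = +1·√(0.520661/4π) = 0.20355073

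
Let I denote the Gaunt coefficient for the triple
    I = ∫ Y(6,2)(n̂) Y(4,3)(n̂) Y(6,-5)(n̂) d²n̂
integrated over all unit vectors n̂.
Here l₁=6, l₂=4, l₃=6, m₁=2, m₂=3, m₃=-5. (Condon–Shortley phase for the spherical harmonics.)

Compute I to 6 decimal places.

Checks pass: Σm=0; 16 even; l₃=6∈[2,10].
(2·6+1)(2·4+1)(2·6+1) = 1521
Δ: 4! 8! 4! / 17! → 1/15315300
sum: t=0:+1/829440 t=1:−1/25920 t=2:+1/9216 t=3:−1/25920 t=4:+1/829440 = 7/207360
3j²(6 4 6; 0 0 0) = Δ·Π!·Σ² = 28/2431  (sign +1)
sum: t=3:−1/725760 t=4:+1/5806080 = -1/829440
3j²(6 4 6; 2 3 -5) = Δ·Π!·Σ² = 49/2652  (sign +1)
combine: 4πI² = 1521·28/2431·49/2652 = 1029/3179
take √, sign +1: I = 0.16049352

0.160494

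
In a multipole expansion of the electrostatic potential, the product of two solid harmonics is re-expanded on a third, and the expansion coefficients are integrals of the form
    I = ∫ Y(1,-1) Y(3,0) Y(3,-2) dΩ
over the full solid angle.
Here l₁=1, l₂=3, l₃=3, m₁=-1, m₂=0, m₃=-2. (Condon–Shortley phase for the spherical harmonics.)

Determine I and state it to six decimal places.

0.000000

-1 + 0 − 2 = -3 ≠ 0: azimuthal integral kills it; I = 0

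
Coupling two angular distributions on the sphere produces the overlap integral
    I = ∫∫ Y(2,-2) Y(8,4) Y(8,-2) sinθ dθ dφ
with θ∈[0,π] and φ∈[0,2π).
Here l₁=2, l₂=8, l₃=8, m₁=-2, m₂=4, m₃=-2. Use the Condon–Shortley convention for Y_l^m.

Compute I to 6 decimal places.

-0.170580

m-sum 0 ✓  L=18 even ✓  6≤8≤10 ✓
Π(2lᵢ+1) = 5×17×17 = 1445
triangle coeff Δ(2,8,8) = 1/348840
Σ_t [0,2]: t=0:+1/116121600 t=1:−1/25401600 t=2:+1/116121600 = -1/45158400
(3j)²=24/1615 [(2 8 8; 0 0 0)], sign=-1
Σ_t [2,2]: t=2:+1/348364800 = 1/348364800
(3j)²=11/646 [(2 8 8; -2 4 -2)], sign=+1
⇒ 4πI² = 132/361
I = (-1)√(132/361/(4π)) = -0.17058013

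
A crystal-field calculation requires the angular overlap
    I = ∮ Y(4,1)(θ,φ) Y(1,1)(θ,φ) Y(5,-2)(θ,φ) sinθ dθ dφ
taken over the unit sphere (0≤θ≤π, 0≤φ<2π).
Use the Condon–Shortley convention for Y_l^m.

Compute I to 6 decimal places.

Checks pass: Σm=0; 10 even; l₃=5∈[3,5].
(2·4+1)(2·1+1)(2·5+1) = 297
Δ: 0! 8! 2! / 11! → 1/495
sum: t=0:+1/576 = 1/576
3j²(4 1 5; 0 0 0) = Δ·Π!·Σ² = 5/99  (sign -1)
sum: t=0:+1/1440 = 1/1440
3j²(4 1 5; 1 1 -2) = Δ·Π!·Σ² = 7/165  (sign -1)
combine: 4πI² = 297·5/99·7/165 = 7/11
take √, sign +1: I = 0.22503380

0.225034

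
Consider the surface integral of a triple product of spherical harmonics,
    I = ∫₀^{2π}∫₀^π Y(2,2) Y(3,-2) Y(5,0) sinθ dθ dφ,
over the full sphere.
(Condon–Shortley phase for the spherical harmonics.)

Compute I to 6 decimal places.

m-sum 0 ✓  L=10 even ✓  1≤5≤5 ✓
Π(2lᵢ+1) = 5×7×11 = 385
triangle coeff Δ(2,3,5) = 1/2310
Σ_t [0,0]: t=0:+1/144 = 1/144
(3j)²=10/231 [(2 3 5; 0 0 0)], sign=-1
Σ_t [0,0]: t=0:+1/2880 = 1/2880
(3j)²=1/462 [(2 3 5; 2 -2 0)], sign=-1
⇒ 4πI² = 25/693
I = (+1)√(25/693/(4π)) = 0.05357948

0.053579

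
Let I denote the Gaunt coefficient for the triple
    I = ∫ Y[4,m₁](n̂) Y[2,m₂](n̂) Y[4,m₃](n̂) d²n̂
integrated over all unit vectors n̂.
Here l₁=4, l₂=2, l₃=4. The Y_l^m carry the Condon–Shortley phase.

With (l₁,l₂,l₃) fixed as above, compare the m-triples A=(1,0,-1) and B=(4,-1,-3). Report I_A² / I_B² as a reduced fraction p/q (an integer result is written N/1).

289/588

Shared (l₁,l₂,l₃)=(4,2,4): N and (l;000)² cancel in I_A²/I_B².
A: Δ = 2!·6!·2!/11! = 1/13860; Racah Σ t=0..2: t=0:+1/144 t=1:−1/48 t=2:+1/480 = -17/1440; ⇒ 3j(4 2 4; 1 0 -1)² = 289/13860, sgn +1
B: Δ = 2!·6!·2!/11! = 1/13860; Racah Σ t=0..0: t=0:+1/1440 = 1/1440; ⇒ 3j(4 2 4; 4 -1 -3)² = 7/165, sgn -1
I_A²/I_B² = (289/13860)/(7/165) = 289/588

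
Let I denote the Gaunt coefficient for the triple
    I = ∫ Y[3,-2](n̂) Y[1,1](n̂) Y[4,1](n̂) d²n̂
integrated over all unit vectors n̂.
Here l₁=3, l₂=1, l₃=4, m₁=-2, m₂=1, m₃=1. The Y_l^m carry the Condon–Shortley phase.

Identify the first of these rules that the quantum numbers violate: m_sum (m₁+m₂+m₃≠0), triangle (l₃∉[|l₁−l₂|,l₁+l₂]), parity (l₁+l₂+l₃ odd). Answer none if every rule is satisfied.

azimuthal sum: -2 + 1 + 1 = 0  ✓
2 ≤ 4 ≤ 4 (triangle on l)  ✓
L = 3 + 1 + 4 = 8 (even)  ✓

none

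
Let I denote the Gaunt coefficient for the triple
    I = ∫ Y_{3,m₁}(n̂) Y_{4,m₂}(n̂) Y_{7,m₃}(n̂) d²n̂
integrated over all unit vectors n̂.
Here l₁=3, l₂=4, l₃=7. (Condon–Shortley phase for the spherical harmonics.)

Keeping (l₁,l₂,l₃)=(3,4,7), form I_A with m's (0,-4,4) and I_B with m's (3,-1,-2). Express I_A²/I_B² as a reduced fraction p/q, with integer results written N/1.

55/28

Same 3,4,7: normalisation and zero-m 3j drop out of the ratio.
A: Δ: 0! 6! 8! / 15! → 1/45045; sum: t=0:+1/1451520 = 1/1451520; 3j²(3 4 7; 0 -4 4) = Δ·Π!·Σ² = 1/273  (sign -1)
B: Δ: 0! 6! 8! / 15! → 1/45045; sum: t=0:+1/518400 = 1/518400; 3j²(3 4 7; 3 -1 -2) = Δ·Π!·Σ² = 4/2145  (sign -1)
I_A²/I_B² = (1/273)/(4/2145) = 55/28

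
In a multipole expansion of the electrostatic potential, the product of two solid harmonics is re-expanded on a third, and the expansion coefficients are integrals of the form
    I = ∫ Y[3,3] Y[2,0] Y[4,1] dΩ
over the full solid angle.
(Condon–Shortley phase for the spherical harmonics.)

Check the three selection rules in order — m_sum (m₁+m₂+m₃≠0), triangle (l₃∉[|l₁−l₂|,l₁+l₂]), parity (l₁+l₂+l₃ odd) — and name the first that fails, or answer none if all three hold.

m_sum

azimuthal sum: 3 + 0 + 1 = 4  ✗
1 ≤ 4 ≤ 5 (triangle on l)
L = 3 + 2 + 4 = 9 (odd)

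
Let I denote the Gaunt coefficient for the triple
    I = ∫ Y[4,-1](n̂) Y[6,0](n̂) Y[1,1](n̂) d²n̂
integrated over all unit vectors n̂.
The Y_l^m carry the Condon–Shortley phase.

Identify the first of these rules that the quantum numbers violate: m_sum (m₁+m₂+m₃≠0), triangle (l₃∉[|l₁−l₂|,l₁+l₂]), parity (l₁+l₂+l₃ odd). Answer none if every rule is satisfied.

azimuthal sum: -1 + 0 + 1 = 0  ✓
2 ≤ 1 ≤ 10 (triangle on l)  ✗
L = 4 + 6 + 1 = 11 (odd)

triangle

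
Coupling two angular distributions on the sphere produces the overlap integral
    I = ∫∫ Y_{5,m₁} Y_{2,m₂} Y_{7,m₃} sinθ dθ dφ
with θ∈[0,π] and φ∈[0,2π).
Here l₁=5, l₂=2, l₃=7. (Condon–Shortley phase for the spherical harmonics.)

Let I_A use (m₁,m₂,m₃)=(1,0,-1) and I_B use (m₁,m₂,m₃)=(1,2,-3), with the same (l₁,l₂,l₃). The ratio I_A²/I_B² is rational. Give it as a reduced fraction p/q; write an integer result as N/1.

Same 5,2,7: normalisation and zero-m 3j drop out of the ratio.
A: Δ: 0! 10! 4! / 15! → 1/15015; sum: t=0:+1/69120 = 1/69120; 3j²(5 2 7; 1 0 -1) = Δ·Π!·Σ² = 4/143  (sign +1)
B: Δ: 0! 10! 4! / 15! → 1/15015; sum: t=0:+1/414720 = 1/414720; 3j²(5 2 7; 1 2 -3) = Δ·Π!·Σ² = 2/143  (sign +1)
I_A²/I_B² = (4/143)/(2/143) = 2/1

2/1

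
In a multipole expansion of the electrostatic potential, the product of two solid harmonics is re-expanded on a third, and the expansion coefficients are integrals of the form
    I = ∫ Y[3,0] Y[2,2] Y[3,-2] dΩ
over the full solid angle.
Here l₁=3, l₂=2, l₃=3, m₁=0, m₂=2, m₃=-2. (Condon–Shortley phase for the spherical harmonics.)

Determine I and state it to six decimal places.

m-sum 0 ✓  L=8 even ✓  1≤3≤5 ✓
Π(2lᵢ+1) = 7×5×7 = 245
triangle coeff Δ(3,2,3) = 1/3780
Σ_t [0,2]: t=0:+1/24 t=1:−1/4 t=2:+1/24 = -1/6
(3j)²=4/105 [(3 2 3; 0 0 0)], sign=+1
Σ_t [2,2]: t=2:+1/24 = 1/24
(3j)²=1/21 [(3 2 3; 0 2 -2)], sign=-1
⇒ 4πI² = 4/9
I = (-1)√(4/9/(4π)) = -0.18806319

-0.188063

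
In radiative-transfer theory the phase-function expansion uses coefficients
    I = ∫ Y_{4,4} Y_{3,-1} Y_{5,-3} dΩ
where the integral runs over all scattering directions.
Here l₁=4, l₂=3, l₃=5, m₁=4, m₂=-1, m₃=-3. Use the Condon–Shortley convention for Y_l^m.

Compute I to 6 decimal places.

0.169606

m-sum 0 ✓  L=12 even ✓  1≤5≤7 ✓
Π(2lᵢ+1) = 9×7×11 = 693
triangle coeff Δ(4,3,5) = 1/180180
Σ_t [0,2]: t=0:+1/576 t=1:−1/144 t=2:+1/576 = -1/288
(3j)²=20/1001 [(4 3 5; 0 0 0)], sign=+1
Σ_t [0,0]: t=0:+1/5760 = 1/5760
(3j)²=56/2145 [(4 3 5; 4 -1 -3)], sign=+1
⇒ 4πI² = 672/1859
I = (+1)√(672/1859/(4π)) = 0.16960553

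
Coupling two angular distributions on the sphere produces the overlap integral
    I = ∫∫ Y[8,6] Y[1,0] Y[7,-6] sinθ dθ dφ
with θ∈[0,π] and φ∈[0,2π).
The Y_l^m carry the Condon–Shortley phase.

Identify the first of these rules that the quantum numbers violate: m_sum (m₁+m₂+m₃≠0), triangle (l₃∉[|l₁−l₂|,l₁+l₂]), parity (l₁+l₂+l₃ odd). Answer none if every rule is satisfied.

none

azimuthal sum: 6 + 0 − 6 = 0  ✓
7 ≤ 7 ≤ 9 (triangle on l)  ✓
L = 8 + 1 + 7 = 16 (even)  ✓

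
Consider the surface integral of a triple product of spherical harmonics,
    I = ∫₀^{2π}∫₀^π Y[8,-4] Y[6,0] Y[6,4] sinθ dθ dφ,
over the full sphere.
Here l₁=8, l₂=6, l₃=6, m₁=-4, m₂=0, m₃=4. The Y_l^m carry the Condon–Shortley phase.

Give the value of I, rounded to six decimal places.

-0.114001

Rules hold: Σm=0, L=20 even, 2≤6≤14.
N = 17·13·13 = 2873
Δ = 8!·8!·4!/21! = 1/1309458150
Racah Σ t=2..6: t=2:+1/49766400 t=3:−1/3110400 t=4:+1/1327104 t=5:−1/3110400 t=6:+1/49766400 = 1/6635520
⇒ 3j(8 6 6; 0 0 0)² = 350/46189, sgn +1
Racah Σ t=4..6: t=4:+1/92897280 t=5:−1/21772800 t=6:+1/49766400 = -1/66355200
⇒ 3j(8 6 6; -4 0 4)² = 63/8398, sgn -1
4πI² = N·(3j₀)²·(3jₘ)² = 11025/67507
I = -1·√(0.163316/4π) = -0.11400134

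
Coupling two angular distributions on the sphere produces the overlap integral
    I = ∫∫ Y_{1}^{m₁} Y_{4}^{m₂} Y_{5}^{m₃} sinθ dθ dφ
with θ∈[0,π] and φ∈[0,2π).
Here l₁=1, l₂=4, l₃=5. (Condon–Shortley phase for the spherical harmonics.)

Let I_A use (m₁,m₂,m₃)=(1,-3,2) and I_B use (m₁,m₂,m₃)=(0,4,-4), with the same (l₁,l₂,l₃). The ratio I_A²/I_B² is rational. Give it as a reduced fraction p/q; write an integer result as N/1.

1/3

Same 1,4,5: normalisation and zero-m 3j drop out of the ratio.
A: Δ: 0! 2! 8! / 11! → 1/495; sum: t=0:+1/10080 = 1/10080; 3j²(1 4 5; 1 -3 2) = Δ·Π!·Σ² = 1/165  (sign -1)
B: Δ: 0! 2! 8! / 11! → 1/495; sum: t=0:+1/40320 = 1/40320; 3j²(1 4 5; 0 4 -4) = Δ·Π!·Σ² = 1/55  (sign -1)
I_A²/I_B² = (1/165)/(1/55) = 1/3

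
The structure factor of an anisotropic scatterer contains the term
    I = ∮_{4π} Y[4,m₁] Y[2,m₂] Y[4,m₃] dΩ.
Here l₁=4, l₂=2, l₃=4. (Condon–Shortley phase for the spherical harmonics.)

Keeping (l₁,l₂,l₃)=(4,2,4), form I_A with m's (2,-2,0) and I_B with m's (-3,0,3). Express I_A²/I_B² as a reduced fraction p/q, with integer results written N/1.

540/49

l's match ⇒ only the (l;m) 3-j factors differ between A and B.
A: triangle coeff Δ(4,2,4) = 1/13860; Σ_t [0,0]: t=0:+1/192 = 1/192; (3j)²=3/77 [(4 2 4; 2 -2 0)], sign=+1
B: triangle coeff Δ(4,2,4) = 1/13860; Σ_t [1,2]: t=1:−1/720 t=2:+1/480 = 1/1440; (3j)²=7/1980 [(4 2 4; -3 0 3)], sign=-1
I_A²/I_B² = (3/77)/(7/1980) = 540/49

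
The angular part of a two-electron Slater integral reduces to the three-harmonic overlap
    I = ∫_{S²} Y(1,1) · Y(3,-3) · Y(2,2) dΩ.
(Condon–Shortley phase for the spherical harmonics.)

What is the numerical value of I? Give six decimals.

-0.319865

m-sum 0 ✓  L=6 even ✓  2≤2≤4 ✓
Π(2lᵢ+1) = 3×7×5 = 105
triangle coeff Δ(1,3,2) = 1/105
Σ_t [1,1]: t=1:−1/4 = -1/4
(3j)²=3/35 [(1 3 2; 0 0 0)], sign=-1
Σ_t [0,0]: t=0:+1/48 = 1/48
(3j)²=1/7 [(1 3 2; 1 -3 2)], sign=+1
⇒ 4πI² = 9/7
I = (-1)√(9/7/(4π)) = -0.31986543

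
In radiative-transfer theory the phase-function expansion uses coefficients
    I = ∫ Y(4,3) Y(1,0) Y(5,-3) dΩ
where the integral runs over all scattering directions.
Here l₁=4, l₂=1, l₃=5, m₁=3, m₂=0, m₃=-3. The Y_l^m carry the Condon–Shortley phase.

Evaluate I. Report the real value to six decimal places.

Rules hold: Σm=0, L=10 even, 3≤5≤5.
N = 9·3·11 = 297
Δ = 0!·8!·2!/11! = 1/495
Racah Σ t=0..0: t=0:+1/576 = 1/576
⇒ 3j(4 1 5; 0 0 0)² = 5/99, sgn -1
Racah Σ t=0..0: t=0:+1/5040 = 1/5040
⇒ 3j(4 1 5; 3 0 -3)² = 16/495, sgn +1
4πI² = N·(3j₀)²·(3jₘ)² = 16/33
I = -1·√(0.484848/4π) = -0.19642560

-0.196426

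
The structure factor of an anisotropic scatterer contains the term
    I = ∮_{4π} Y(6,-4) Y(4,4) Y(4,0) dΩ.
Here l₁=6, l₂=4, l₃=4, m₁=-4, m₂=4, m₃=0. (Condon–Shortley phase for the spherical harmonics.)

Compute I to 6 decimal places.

-0.190852

Rules hold: Σm=0, L=14 even, 2≤4≤10.
N = 13·9·9 = 1053
Δ = 6!·6!·2!/15! = 1/1261260
Racah Σ t=2..4: t=2:+1/4608 t=3:−1/1296 t=4:+1/4608 = -7/20736
⇒ 3j(6 4 4; 0 0 0)² = 20/1287, sgn -1
Racah Σ t=6..6: t=6:+1/69120 = 1/69120
⇒ 3j(6 4 4; -4 4 0)² = 4/143, sgn +1
4πI² = N·(3j₀)²·(3jₘ)² = 720/1573
I = -1·√(0.457724/4π) = -0.19085211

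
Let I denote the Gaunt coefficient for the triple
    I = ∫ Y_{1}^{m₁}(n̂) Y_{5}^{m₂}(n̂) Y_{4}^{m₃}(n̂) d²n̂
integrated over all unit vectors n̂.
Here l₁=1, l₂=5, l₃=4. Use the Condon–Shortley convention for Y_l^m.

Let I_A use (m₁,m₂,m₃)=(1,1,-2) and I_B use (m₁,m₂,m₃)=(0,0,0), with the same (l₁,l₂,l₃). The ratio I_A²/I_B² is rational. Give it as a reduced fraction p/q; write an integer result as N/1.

Shared (l₁,l₂,l₃)=(1,5,4): N and (l;000)² cancel in I_A²/I_B².
A: Δ = 2!·0!·8!/11! = 1/495; Racah Σ t=0..0: t=0:+1/2880 = 1/2880; ⇒ 3j(1 5 4; 1 1 -2)² = 2/165, sgn +1
B: Δ = 2!·0!·8!/11! = 1/495; Racah Σ t=1..1: t=1:−1/576 = -1/576; ⇒ 3j(1 5 4; 0 0 0)² = 5/99, sgn -1
I_A²/I_B² = (2/165)/(5/99) = 6/25

6/25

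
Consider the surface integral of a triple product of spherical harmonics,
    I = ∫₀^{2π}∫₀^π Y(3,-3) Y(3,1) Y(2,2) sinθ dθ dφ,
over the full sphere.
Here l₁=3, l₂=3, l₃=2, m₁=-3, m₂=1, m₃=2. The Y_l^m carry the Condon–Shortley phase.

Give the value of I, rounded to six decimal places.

Rules hold: Σm=0, L=8 even, 0≤2≤6.
N = 7·7·5 = 245
Δ = 4!·2!·2!/9! = 1/3780
Racah Σ t=1..3: t=1:−1/24 t=2:+1/4 t=3:−1/24 = 1/6
⇒ 3j(3 3 2; 0 0 0)² = 4/105, sgn +1
Racah Σ t=4..4: t=4:+1/96 = 1/96
⇒ 3j(3 3 2; -3 1 2)² = 1/42, sgn +1
4πI² = N·(3j₀)²·(3jₘ)² = 2/9
I = +1·√(0.222222/4π) = 0.13298076

0.132981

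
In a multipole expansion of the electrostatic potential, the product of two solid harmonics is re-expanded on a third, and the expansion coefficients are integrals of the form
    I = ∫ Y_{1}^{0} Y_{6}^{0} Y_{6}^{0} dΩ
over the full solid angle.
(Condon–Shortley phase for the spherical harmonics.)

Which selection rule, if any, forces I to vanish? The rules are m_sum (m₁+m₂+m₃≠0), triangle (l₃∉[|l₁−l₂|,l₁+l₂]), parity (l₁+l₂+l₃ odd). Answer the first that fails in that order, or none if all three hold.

m₁+m₂+m₃ = 0 + 0 + 0 = 0  ✓
triangle: |1−6|=5 ≤ l₃=6 ≤ 1+6=7  ✓
parity: l₁+l₂+l₃ = 13 is odd  ✗

parity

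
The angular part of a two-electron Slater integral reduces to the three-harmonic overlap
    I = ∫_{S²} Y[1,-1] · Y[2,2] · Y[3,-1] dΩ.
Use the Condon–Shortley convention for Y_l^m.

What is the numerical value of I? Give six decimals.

m-sum 0 ✓  L=6 even ✓  1≤3≤3 ✓
Π(2lᵢ+1) = 3×5×7 = 105
triangle coeff Δ(1,2,3) = 1/105
Σ_t [0,0]: t=0:+1/4 = 1/4
(3j)²=3/35 [(1 2 3; 0 0 0)], sign=-1
Σ_t [0,0]: t=0:+1/48 = 1/48
(3j)²=1/105 [(1 2 3; -1 2 -1)], sign=+1
⇒ 4πI² = 3/35
I = (-1)√(3/35/(4π)) = -0.08258890

-0.082589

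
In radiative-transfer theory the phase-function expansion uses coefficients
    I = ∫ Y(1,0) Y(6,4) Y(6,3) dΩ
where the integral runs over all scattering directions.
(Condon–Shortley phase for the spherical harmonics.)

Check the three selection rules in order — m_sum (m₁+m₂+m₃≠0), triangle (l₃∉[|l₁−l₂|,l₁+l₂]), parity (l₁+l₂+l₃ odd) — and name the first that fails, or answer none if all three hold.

m_sum

azimuthal sum: 0 + 4 + 3 = 7  ✗
5 ≤ 6 ≤ 7 (triangle on l)
L = 1 + 6 + 6 = 13 (odd)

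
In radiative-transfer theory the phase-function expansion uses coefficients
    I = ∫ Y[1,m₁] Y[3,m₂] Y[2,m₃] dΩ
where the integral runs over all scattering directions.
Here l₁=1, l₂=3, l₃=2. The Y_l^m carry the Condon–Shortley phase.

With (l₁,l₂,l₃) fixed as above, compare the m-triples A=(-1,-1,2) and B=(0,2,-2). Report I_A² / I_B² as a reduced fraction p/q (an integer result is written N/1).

l's match ⇒ only the (l;m) 3-j factors differ between A and B.
A: triangle coeff Δ(1,3,2) = 1/105; Σ_t [2,2]: t=2:+1/48 = 1/48; (3j)²=1/105 [(1 3 2; -1 -1 2)], sign=+1
B: triangle coeff Δ(1,3,2) = 1/105; Σ_t [1,1]: t=1:−1/24 = -1/24; (3j)²=1/21 [(1 3 2; 0 2 -2)], sign=-1
I_A²/I_B² = (1/105)/(1/21) = 1/5

1/5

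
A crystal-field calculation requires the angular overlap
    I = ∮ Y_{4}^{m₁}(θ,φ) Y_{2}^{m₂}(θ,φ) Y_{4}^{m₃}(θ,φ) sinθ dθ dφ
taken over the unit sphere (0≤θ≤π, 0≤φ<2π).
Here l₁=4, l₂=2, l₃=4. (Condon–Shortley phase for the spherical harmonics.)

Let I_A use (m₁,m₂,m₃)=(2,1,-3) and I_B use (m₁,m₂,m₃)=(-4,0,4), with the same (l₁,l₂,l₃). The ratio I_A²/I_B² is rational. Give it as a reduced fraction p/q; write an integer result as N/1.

75/112

l's match ⇒ only the (l;m) 3-j factors differ between A and B.
A: triangle coeff Δ(4,2,4) = 1/13860; Σ_t [1,2]: t=1:−1/240 t=2:+1/1440 = -1/288; (3j)²=5/132 [(4 2 4; 2 1 -3)], sign=+1
B: triangle coeff Δ(4,2,4) = 1/13860; Σ_t [2,2]: t=2:+1/2880 = 1/2880; (3j)²=28/495 [(4 2 4; -4 0 4)], sign=+1
I_A²/I_B² = (5/132)/(28/495) = 75/112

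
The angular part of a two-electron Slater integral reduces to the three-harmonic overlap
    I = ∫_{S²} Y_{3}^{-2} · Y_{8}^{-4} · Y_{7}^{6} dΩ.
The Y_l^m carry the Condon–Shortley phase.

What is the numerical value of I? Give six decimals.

-0.105265

Checks pass: Σm=0; 18 even; l₃=7∈[5,11].
(2·3+1)(2·8+1)(2·7+1) = 1785
Δ: 4! 2! 12! / 19! → 1/5290740
sum: t=1:−1/7257600 t=2:+1/2073600 t=3:−1/7257600 = 1/4838400
3j²(3 8 7; 0 0 0) = Δ·Π!·Σ² = 252/20995  (sign -1)
sum: t=3:−1/479001600 t=4:+1/11496038400 = -23/11496038400
3j²(3 8 7; -2 -4 6) = Δ·Π!·Σ² = 529/81396  (sign +1)
combine: 4πI² = 1785·252/20995·529/81396 = 11109/79781
take √, sign -1: I = -0.10526471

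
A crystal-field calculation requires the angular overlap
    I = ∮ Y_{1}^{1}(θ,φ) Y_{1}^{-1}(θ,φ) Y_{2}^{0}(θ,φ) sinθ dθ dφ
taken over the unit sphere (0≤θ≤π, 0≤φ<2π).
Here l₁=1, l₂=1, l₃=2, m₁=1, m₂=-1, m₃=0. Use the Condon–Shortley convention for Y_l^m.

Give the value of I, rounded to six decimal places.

Rules hold: Σm=0, L=4 even, 0≤2≤2.
N = 3·3·5 = 45
Δ = 0!·2!·2!/5! = 1/30
Racah Σ t=0..0: t=0:+1/1 = 1/1
⇒ 3j(1 1 2; 0 0 0)² = 2/15, sgn +1
Racah Σ t=0..0: t=0:+1/4 = 1/4
⇒ 3j(1 1 2; 1 -1 0)² = 1/30, sgn +1
4πI² = N·(3j₀)²·(3jₘ)² = 1/5
I = +1·√(0.2/4π) = 0.12615663

0.126157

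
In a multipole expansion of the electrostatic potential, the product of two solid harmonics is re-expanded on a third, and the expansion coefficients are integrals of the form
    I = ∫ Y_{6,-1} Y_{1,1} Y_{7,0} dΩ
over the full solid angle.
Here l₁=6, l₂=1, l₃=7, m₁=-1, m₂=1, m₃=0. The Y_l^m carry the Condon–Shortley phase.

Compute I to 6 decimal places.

0.160342

Checks pass: Σm=0; 14 even; l₃=7∈[5,7].
(2·6+1)(2·1+1)(2·7+1) = 585
Δ: 0! 12! 2! / 15! → 1/1365
sum: t=0:+1/518400 = 1/518400
3j²(6 1 7; 0 0 0) = Δ·Π!·Σ² = 7/195  (sign -1)
sum: t=0:+1/1209600 = 1/1209600
3j²(6 1 7; -1 1 0) = Δ·Π!·Σ² = 1/65  (sign -1)
combine: 4πI² = 585·7/195·1/65 = 21/65
take √, sign +1: I = 0.16034227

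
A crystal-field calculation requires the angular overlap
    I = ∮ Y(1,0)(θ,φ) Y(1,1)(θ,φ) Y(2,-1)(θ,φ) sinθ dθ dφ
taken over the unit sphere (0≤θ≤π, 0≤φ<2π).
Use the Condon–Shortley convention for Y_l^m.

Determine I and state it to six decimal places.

Rules hold: Σm=0, L=4 even, 0≤2≤2.
N = 3·3·5 = 45
Δ = 0!·2!·2!/5! = 1/30
Racah Σ t=0..0: t=0:+1/1 = 1/1
⇒ 3j(1 1 2; 0 0 0)² = 2/15, sgn +1
Racah Σ t=0..0: t=0:+1/2 = 1/2
⇒ 3j(1 1 2; 0 1 -1)² = 1/10, sgn -1
4πI² = N·(3j₀)²·(3jₘ)² = 3/5
I = -1·√(0.6/4π) = -0.21850969

-0.218510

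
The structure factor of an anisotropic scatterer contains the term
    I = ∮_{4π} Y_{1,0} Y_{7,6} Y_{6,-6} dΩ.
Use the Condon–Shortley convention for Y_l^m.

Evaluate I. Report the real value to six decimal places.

Checks pass: Σm=0; 14 even; l₃=6∈[6,8].
(2·1+1)(2·7+1)(2·6+1) = 585
Δ: 2! 0! 12! / 15! → 1/1365
sum: t=1:−1/518400 = -1/518400
3j²(1 7 6; 0 0 0) = Δ·Π!·Σ² = 7/195  (sign -1)
sum: t=1:−1/479001600 = -1/479001600
3j²(1 7 6; 0 6 -6) = Δ·Π!·Σ² = 1/105  (sign -1)
combine: 4πI² = 585·7/195·1/105 = 1/5
take √, sign +1: I = 0.12615663

0.126157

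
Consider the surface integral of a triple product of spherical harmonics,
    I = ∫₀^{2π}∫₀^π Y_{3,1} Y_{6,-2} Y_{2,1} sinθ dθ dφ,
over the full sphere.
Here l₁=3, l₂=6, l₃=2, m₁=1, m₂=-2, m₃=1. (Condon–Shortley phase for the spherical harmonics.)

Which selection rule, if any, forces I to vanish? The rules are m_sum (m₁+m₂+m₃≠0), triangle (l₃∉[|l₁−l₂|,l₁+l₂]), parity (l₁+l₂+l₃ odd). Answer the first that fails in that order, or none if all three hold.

triangle

Σmᵢ = 0  ✓
l₃∈[|l₁−l₂|,l₁+l₂]=[3,9], have l₃=2  ✗
Σlᵢ = 11 ⇒ odd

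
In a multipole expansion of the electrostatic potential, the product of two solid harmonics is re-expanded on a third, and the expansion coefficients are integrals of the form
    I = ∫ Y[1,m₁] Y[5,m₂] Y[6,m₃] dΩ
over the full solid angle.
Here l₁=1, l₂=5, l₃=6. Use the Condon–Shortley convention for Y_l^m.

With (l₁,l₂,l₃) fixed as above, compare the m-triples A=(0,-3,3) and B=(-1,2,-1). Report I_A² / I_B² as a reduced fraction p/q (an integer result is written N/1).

Shared (l₁,l₂,l₃)=(1,5,6): N and (l;000)² cancel in I_A²/I_B².
A: Δ = 0!·2!·10!/13! = 1/858; Racah Σ t=0..0: t=0:+1/80640 = 1/80640; ⇒ 3j(1 5 6; 0 -3 3)² = 9/286, sgn -1
B: Δ = 0!·2!·10!/13! = 1/858; Racah Σ t=0..0: t=0:+1/60480 = 1/60480; ⇒ 3j(1 5 6; -1 2 -1)² = 5/429, sgn -1
I_A²/I_B² = (9/286)/(5/429) = 27/10

27/10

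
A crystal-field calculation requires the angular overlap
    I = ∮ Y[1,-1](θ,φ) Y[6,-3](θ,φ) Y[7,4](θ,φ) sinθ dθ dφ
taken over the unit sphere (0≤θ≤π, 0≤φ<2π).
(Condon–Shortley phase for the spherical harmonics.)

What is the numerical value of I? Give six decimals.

Rules hold: Σm=0, L=14 even, 5≤7≤7.
N = 3·13·15 = 585
Δ = 0!·2!·12!/15! = 1/1365
Racah Σ t=0..0: t=0:+1/518400 = 1/518400
⇒ 3j(1 6 7; 0 0 0)² = 7/195, sgn -1
Racah Σ t=0..0: t=0:+1/4354560 = 1/4354560
⇒ 3j(1 6 7; -1 -3 4)² = 11/273, sgn -1
4πI² = N·(3j₀)²·(3jₘ)² = 11/13
I = +1·√(0.846154/4π) = 0.25948947

0.259489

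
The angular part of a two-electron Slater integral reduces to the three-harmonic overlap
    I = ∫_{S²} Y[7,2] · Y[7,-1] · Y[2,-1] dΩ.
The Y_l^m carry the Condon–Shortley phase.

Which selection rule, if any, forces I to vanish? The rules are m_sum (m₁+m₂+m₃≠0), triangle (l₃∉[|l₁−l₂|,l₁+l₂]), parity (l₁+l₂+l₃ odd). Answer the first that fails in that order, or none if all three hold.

azimuthal sum: 2 − 1 − 1 = 0  ✓
0 ≤ 2 ≤ 14 (triangle on l)  ✓
L = 7 + 7 + 2 = 16 (even)  ✓

none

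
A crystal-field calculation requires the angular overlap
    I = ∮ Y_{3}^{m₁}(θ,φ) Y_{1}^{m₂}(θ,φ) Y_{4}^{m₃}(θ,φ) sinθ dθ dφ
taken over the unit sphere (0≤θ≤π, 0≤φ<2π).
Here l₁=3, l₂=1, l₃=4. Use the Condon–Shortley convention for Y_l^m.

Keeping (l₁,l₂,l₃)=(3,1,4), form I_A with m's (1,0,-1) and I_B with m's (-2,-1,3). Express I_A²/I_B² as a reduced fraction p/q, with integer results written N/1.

5/7

l's match ⇒ only the (l;m) 3-j factors differ between A and B.
A: triangle coeff Δ(3,1,4) = 1/252; Σ_t [0,0]: t=0:+1/48 = 1/48; (3j)²=5/84 [(3 1 4; 1 0 -1)], sign=-1
B: triangle coeff Δ(3,1,4) = 1/252; Σ_t [0,0]: t=0:+1/240 = 1/240; (3j)²=1/12 [(3 1 4; -2 -1 3)], sign=-1
I_A²/I_B² = (5/84)/(1/12) = 5/7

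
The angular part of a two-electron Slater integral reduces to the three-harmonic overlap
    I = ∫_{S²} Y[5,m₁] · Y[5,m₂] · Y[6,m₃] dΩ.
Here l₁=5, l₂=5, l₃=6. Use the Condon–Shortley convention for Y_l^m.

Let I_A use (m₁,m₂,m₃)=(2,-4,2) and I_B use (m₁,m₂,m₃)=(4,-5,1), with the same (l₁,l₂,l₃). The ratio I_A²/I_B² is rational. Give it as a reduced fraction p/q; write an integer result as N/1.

4/3

Shared (l₁,l₂,l₃)=(5,5,6): N and (l;000)² cancel in I_A²/I_B².
A: Δ = 4!·6!·6!/17! = 1/28588560; Racah Σ t=0..1: t=0:+1/103680 t=1:−1/207360 = 1/207360; ⇒ 3j(5 5 6; 2 -4 2)² = 21/2431, sgn +1
B: Δ = 4!·6!·6!/17! = 1/28588560; Racah Σ t=0..0: t=0:+1/2073600 = 1/2073600; ⇒ 3j(5 5 6; 4 -5 1)² = 63/9724, sgn -1
I_A²/I_B² = (21/2431)/(63/9724) = 4/3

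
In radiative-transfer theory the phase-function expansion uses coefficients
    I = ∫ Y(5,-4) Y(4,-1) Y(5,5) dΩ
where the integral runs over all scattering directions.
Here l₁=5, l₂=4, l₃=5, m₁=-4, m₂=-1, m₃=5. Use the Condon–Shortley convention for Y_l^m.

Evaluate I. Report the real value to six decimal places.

Rules hold: Σm=0, L=14 even, 1≤5≤9.
N = 11·9·11 = 1089
Δ = 4!·6!·4!/15! = 1/3153150
Racah Σ t=0..4: t=0:+1/69120 t=1:−1/1728 t=2:+1/576 t=3:−1/1728 t=4:+1/69120 = 7/11520
⇒ 3j(5 4 5; 0 0 0)² = 2/143, sgn -1
Racah Σ t=3..3: t=3:−1/103680 = -1/103680
⇒ 3j(5 4 5; -4 -1 5)² = 4/143, sgn -1
4πI² = N·(3j₀)²·(3jₘ)² = 72/169
I = +1·√(0.426036/4π) = 0.18412721

0.184127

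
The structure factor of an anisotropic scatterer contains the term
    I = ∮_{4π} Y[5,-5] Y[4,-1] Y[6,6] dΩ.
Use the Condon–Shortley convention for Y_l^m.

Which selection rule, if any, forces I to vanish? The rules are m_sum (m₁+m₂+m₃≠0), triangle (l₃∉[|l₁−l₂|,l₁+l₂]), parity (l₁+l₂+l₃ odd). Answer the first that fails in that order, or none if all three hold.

Σmᵢ = 0  ✓
l₃∈[|l₁−l₂|,l₁+l₂]=[1,9], have l₃=6  ✓
Σlᵢ = 15 ⇒ odd  ✗

parity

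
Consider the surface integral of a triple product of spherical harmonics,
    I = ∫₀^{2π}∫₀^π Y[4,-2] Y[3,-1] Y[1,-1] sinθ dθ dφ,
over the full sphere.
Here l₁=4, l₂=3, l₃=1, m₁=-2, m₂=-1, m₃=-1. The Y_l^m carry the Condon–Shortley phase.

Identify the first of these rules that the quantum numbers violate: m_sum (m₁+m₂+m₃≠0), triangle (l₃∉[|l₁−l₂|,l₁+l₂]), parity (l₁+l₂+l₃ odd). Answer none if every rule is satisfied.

m_sum

m₁+m₂+m₃ = -2 − 1 − 1 = -4  ✗
triangle: |4−3|=1 ≤ l₃=1 ≤ 4+3=7
parity: l₁+l₂+l₃ = 8 is even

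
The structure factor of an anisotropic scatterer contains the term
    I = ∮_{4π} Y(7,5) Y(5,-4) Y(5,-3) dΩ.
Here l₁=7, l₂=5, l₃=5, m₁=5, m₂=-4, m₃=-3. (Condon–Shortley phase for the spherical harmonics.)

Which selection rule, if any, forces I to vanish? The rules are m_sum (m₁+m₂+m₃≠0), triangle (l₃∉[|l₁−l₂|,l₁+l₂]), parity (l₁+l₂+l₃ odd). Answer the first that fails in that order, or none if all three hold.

m_sum

Σmᵢ = -2  ✗
l₃∈[|l₁−l₂|,l₁+l₂]=[2,12], have l₃=5
Σlᵢ = 17 ⇒ odd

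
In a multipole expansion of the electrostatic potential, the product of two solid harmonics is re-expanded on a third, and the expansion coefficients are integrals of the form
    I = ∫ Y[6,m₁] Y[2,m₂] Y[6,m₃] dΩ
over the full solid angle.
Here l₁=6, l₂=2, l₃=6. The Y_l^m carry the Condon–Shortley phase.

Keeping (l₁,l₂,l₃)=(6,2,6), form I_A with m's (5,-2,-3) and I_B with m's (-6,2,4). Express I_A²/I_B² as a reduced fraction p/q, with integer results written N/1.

l's match ⇒ only the (l;m) 3-j factors differ between A and B.
A: triangle coeff Δ(6,2,6) = 1/90090; Σ_t [0,0]: t=0:+1/1451520 = 1/1451520; (3j)²=1/91 [(6 2 6; 5 -2 -3)], sign=-1
B: triangle coeff Δ(6,2,6) = 1/90090; Σ_t [2,2]: t=2:+1/14515200 = 1/14515200; (3j)²=2/455 [(6 2 6; -6 2 4)], sign=+1
I_A²/I_B² = (1/91)/(2/455) = 5/2

5/2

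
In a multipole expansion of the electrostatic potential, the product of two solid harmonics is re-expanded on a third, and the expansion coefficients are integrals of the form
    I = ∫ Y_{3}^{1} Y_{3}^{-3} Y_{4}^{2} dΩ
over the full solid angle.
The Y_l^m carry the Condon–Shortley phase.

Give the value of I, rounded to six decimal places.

-0.188451

Checks pass: Σm=0; 10 even; l₃=4∈[0,6].
(2·3+1)(2·3+1)(2·4+1) = 441
Δ: 2! 4! 4! / 11! → 1/34650
sum: t=0:+1/72 t=1:−1/16 t=2:+1/72 = -5/144
3j²(3 3 4; 0 0 0) = Δ·Π!·Σ² = 2/77  (sign -1)
sum: t=0:+1/192 = 1/192
3j²(3 3 4; 1 -3 2) = Δ·Π!·Σ² = 3/77  (sign +1)
combine: 4πI² = 441·2/77·3/77 = 54/121
take √, sign -1: I = -0.18845135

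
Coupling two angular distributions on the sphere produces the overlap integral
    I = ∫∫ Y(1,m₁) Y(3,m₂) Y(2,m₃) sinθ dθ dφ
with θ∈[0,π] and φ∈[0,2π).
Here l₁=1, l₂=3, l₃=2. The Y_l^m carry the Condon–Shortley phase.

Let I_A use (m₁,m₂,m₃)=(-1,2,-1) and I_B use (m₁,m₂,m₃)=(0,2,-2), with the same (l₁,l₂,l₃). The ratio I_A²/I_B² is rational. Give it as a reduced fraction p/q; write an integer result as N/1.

Shared (l₁,l₂,l₃)=(1,3,2): N and (l;000)² cancel in I_A²/I_B².
A: Δ = 2!·0!·4!/7! = 1/105; Racah Σ t=2..2: t=2:+1/12 = 1/12; ⇒ 3j(1 3 2; -1 2 -1)² = 2/21, sgn -1
B: Δ = 2!·0!·4!/7! = 1/105; Racah Σ t=1..1: t=1:−1/24 = -1/24; ⇒ 3j(1 3 2; 0 2 -2)² = 1/21, sgn -1
I_A²/I_B² = (2/21)/(1/21) = 2/1

2/1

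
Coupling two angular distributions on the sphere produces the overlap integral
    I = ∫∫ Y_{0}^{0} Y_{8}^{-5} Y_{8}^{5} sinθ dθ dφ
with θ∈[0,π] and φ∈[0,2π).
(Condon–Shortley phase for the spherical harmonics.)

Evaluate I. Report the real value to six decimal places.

-0.282095

Rules hold: Σm=0, L=16 even, 8≤8≤8.
N = 1·17·17 = 289
Δ = 0!·0!·16!/17! = 1/17
Racah Σ t=0..0: t=0:+1/1625702400 = 1/1625702400
⇒ 3j(0 8 8; 0 0 0)² = 1/17, sgn +1
Racah Σ t=0..0: t=0:+1/37362124800 = 1/37362124800
⇒ 3j(0 8 8; 0 -5 5)² = 1/17, sgn -1
4πI² = N·(3j₀)²·(3jₘ)² = 1/1
I = -1·√(1/4π) = -0.28209479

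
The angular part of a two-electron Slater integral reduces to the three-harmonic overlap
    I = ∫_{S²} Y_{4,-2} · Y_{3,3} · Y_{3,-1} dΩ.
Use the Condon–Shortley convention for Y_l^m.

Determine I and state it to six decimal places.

Checks pass: Σm=0; 10 even; l₃=3∈[1,7].
(2·4+1)(2·3+1)(2·3+1) = 441
Δ: 4! 4! 2! / 11! → 1/34650
sum: t=1:−1/72 t=2:+1/16 t=3:−1/72 = 5/144
3j²(4 3 3; 0 0 0) = Δ·Π!·Σ² = 2/77  (sign -1)
sum: t=4:+1/192 = 1/192
3j²(4 3 3; -2 3 -1) = Δ·Π!·Σ² = 3/77  (sign +1)
combine: 4πI² = 441·2/77·3/77 = 54/121
take √, sign -1: I = -0.18845135

-0.188451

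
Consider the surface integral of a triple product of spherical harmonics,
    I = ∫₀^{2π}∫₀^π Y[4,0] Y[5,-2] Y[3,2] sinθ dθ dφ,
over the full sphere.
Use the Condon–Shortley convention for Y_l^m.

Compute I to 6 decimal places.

-0.065427

Checks pass: Σm=0; 12 even; l₃=3∈[1,9].
(2·4+1)(2·5+1)(2·3+1) = 693
Δ: 6! 2! 4! / 13! → 1/180180
sum: t=2:+1/576 t=3:−1/144 t=4:+1/576 = -1/288
3j²(4 5 3; 0 0 0) = Δ·Π!·Σ² = 20/1001  (sign +1)
sum: t=2:+1/576 t=3:−1/864 = 1/1728
3j²(4 5 3; 0 -2 2) = Δ·Π!·Σ² = 5/1287  (sign -1)
combine: 4πI² = 693·20/1001·5/1287 = 100/1859
take √, sign -1: I = -0.06542675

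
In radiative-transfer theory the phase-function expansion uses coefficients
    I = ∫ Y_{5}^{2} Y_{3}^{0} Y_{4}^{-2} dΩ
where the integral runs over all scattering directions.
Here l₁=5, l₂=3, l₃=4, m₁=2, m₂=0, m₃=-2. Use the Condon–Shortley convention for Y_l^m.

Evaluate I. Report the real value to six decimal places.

Rules hold: Σm=0, L=12 even, 2≤4≤8.
N = 11·7·9 = 693
Δ = 4!·6!·2!/13! = 1/180180
Racah Σ t=1..3: t=1:−1/576 t=2:+1/144 t=3:−1/576 = 1/288
⇒ 3j(5 3 4; 0 0 0)² = 20/1001, sgn +1
Racah Σ t=1..3: t=1:−1/576 t=2:+1/480 t=3:−1/8640 = 1/4320
⇒ 3j(5 3 4; 2 0 -2)² = 1/2145, sgn +1
4πI² = N·(3j₀)²·(3jₘ)² = 12/1859
I = +1·√(0.00645508/4π) = 0.02266449

0.022664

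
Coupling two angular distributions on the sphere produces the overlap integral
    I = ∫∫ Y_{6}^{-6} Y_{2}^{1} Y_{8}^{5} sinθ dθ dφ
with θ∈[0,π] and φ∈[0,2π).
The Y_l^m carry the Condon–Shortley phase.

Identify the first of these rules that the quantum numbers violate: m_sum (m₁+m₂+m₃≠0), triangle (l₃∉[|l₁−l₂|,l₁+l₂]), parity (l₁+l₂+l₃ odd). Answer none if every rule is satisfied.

none

azimuthal sum: -6 + 1 + 5 = 0  ✓
4 ≤ 8 ≤ 8 (triangle on l)  ✓
L = 6 + 2 + 8 = 16 (even)  ✓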